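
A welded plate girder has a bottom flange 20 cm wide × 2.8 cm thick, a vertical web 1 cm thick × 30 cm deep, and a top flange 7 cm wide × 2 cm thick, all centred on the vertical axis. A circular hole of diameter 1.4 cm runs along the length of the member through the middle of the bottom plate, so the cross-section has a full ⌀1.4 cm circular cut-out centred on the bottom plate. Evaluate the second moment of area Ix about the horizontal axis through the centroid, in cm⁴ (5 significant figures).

Break the section into simple shapes (no overlaps), measuring from the bottom-left corner of the bounding box.
Bottom plate: 20 × 2.8, A = 56 cm², y = 1.4 cm, Ī = 36.58667 cm⁴.
Web plate: 1 × 30, A = 30 cm², y = 17.8 cm, Ī = 2 250 cm⁴.
Top plate: 7 × 2, A = 14 cm², y = 33.8 cm, Ī = 4.666667 cm⁴.
Hole (subtracted): ⌀1.4, A = 1.53938 cm², y = 1.4 cm, Ī = 0.1885741 cm⁴.
Centroid: ȳ = ΣA·y / ΣA = 11.00384 cm.
Transfer each piece to the horizontal axis through the centroid using Ī + A·d² with d = y − 11.00384:
  bottom plate: d = -9.60384 cm → contributes +5201.676 cm⁴
  web plate: d = 6.79616 cm → contributes +3635.634 cm⁴
  top plate: d = 22.79616 cm → contributes +7279.976 cm⁴
  hole: d = -9.60384 cm → contributes −142.1714 cm⁴
Total I = 15975.11 cm⁴.

Ix ≈ 1.5975 × 10⁴ cm⁴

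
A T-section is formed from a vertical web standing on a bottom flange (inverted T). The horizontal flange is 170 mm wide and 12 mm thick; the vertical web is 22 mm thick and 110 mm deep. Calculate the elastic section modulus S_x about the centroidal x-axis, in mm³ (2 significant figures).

Decompose the section into non-overlapping parts with the origin at the bottom-left of its bounding rectangle.
Flange: 170 × 12, A = 2 040 mm², y = 6 mm, Ī = 24 480 mm⁴.
Web: 22 × 110, A = 2 420 mm², y = 67 mm, Ī = 2 440 167 mm⁴.
Centroid: ȳ = ΣA·y / ΣA = 39.1 mm.
Transfer each piece to the centroidal x-axis using Ī + A·d² with d = y − 39.1:
  flange: d = -33.1 mm → contributes +2 259 343 mm⁴
  web: d = 27.9 mm → contributes +4 324 101 mm⁴
Total I = 6 583 443 mm⁴.
Extreme fibre distance c = 82.9 mm; S = I/c = 79 413 mm³.

S_x ≈ 7.9 × 10⁴ mm³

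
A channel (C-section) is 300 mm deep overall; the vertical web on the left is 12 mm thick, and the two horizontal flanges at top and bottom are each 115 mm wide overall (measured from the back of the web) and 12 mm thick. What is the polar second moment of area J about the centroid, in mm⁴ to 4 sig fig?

Split into non-overlapping primitives; take the origin at the lower-left of the bounding box.
Web: 12 × 300, A = 3 600 mm², y = 150 mm, Ī = 27 000 000 mm⁴.
Top flange (beyond web): 103 × 12, A = 1 236 mm², y = 294 mm, Ī = 14 832 mm⁴.
Bottom flange (beyond web): 103 × 12, A = 1 236 mm², y = 6 mm, Ī = 14 832 mm⁴.
By symmetry the centroid is at mid-height, ȳ = 150 mm.
Transfer each piece to the centroidal x-axis using Ī + A·d² with d = y − 150:
  web: d = 0 mm → contributes +27 000 000 mm⁴
  top flange (beyond web): d = 144 mm → contributes +25 644 528 mm⁴
  bottom flange (beyond web): d = -144 mm → contributes +25 644 528 mm⁴
Total I = 78 289 056 mm⁴.
For the y-axis: x̄ = 29.4091 mm.
Repeating about the centroidal y-axis gives I_y = 7 074 336 mm⁴.
Polar second moment: J = I_x + I_y = 85 363 392 mm⁴.

J ≈ 8.536 × 10⁷ mm⁴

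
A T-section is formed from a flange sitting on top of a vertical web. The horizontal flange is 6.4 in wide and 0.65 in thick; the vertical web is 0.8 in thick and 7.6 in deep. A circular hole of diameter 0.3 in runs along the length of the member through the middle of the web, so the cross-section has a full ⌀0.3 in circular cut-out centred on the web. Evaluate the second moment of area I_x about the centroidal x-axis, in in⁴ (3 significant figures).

I_x ≈ 71.2 in⁴

Decompose the section into non-overlapping parts with the origin at the bottom-left of its bounding rectangle.
Flange: 6.4 × 0.65, A = 4.16 in², y = 7.925 in, Ī = 0.14647 in⁴.
Web: 0.8 × 7.6, A = 6.08 in², y = 3.8 in, Ī = 29.265 in⁴.
Hole (subtracted): ⌀0.3, A = 0.070686 in², y = 3.8 in, Ī = 0.00039761 in⁴.
Centroid: ȳ = ΣA·y / ΣA = 5.4874 in.
Transfer each piece to the centroidal x-axis using Ī + A·d² with d = y − 5.4874:
  flange: d = 2.4376 in → contributes +24.864 in⁴
  web: d = -1.6874 in → contributes +46.577 in⁴
  hole: d = -1.6874 in → contributes −0.20167 in⁴
Total I = 71.24 in⁴.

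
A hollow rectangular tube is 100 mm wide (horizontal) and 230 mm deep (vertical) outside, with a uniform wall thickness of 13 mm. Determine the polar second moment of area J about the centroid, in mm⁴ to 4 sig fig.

Split into non-overlapping primitives; take the origin at the lower-left of the bounding box.
Outer rectangle: 100 × 230, A = 23 000 mm², y = 115 mm, Ī = 101 391 667 mm⁴.
Inner void (subtracted): 74 × 204, A = 15 096 mm², y = 115 mm, Ī = 52 352 928 mm⁴.
By symmetry the centroid is at mid-height, ȳ = 115 mm.
All pieces are centred on the centroidal x-axis, so I = ΣĪ (holes subtracted) = 49 038 739 mm⁴.
Repeating about the centroidal y-axis gives I_y = 12 277 859 mm⁴.
Polar second moment: J = I_x + I_y = 61 316 597 mm⁴.

J ≈ 6.132 × 10⁷ mm⁴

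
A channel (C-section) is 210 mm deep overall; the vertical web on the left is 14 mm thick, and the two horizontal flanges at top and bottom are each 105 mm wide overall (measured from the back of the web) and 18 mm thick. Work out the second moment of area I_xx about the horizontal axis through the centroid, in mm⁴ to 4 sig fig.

I_xx ≈ 4.108 × 10⁷ mm⁴

Break the section into simple shapes (no overlaps), measuring from the bottom-left corner of the bounding box.
Web: 14 × 210, A = 2 940 mm², y = 105 mm, Ī = 10 804 500 mm⁴.
Top flange (beyond web): 91 × 18, A = 1 638 mm², y = 201 mm, Ī = 44 226 mm⁴.
Bottom flange (beyond web): 91 × 18, A = 1 638 mm², y = 9 mm, Ī = 44 226 mm⁴.
By symmetry the centroid is at mid-height, ȳ = 105 mm.
Transfer each piece to the horizontal axis through the centroid using Ī + A·d² with d = y − 105:
  web: d = 0 mm → contributes +10 804 500 mm⁴
  top flange (beyond web): d = 96 mm → contributes +15 140 034 mm⁴
  bottom flange (beyond web): d = -96 mm → contributes +15 140 034 mm⁴
Total I = 41 084 568 mm⁴.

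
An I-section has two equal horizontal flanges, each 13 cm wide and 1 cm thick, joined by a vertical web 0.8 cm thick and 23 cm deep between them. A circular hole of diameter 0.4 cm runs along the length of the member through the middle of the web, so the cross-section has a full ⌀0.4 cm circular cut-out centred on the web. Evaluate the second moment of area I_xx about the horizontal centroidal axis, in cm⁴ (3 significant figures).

I_xx ≈ 4560 cm⁴

Split into non-overlapping primitives; take the origin at the lower-left of the bounding box.
Bottom flange: 13 × 1, A = 13 cm², y = 0.5 cm, Ī = 1.0833 cm⁴.
Web: 0.8 × 23, A = 18.4 cm², y = 12.5 cm, Ī = 811.13 cm⁴.
Top flange: 13 × 1, A = 13 cm², y = 24.5 cm, Ī = 1.0833 cm⁴.
Hole (subtracted): ⌀0.4, A = 0.12566 cm², y = 12.5 cm, Ī = 0.0012566 cm⁴.
By symmetry the centroid is at mid-height, ȳ = 12.5 cm.
Transfer each piece to the horizontal centroidal axis using Ī + A·d² with d = y − 12.5:
  bottom flange: d = -12 cm → contributes +1873.1 cm⁴
  web: d = 0 cm → contributes +811.13 cm⁴
  top flange: d = 12 cm → contributes +1873.1 cm⁴
  hole: d = 0 cm → contributes −0.0012566 cm⁴
Total I = 4557.3 cm⁴.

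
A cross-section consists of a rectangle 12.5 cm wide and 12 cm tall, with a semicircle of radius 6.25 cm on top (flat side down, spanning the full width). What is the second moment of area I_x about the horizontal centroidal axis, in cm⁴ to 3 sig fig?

I_x ≈ 5230 cm⁴

Decompose the section into non-overlapping parts with the origin at the bottom-left of its bounding rectangle.
Rectangular body: 12.5 × 12, A = 150 cm², y = 6 cm, Ī = 1 800 cm⁴.
Semicircular cap: semicircle r = 6.25, A = 61.359 cm², y = 14.653 cm, Ī = 167.48 cm⁴.
Centroid: ȳ = ΣA·y / ΣA = 8.5119 cm.
Transfer each piece to the horizontal centroidal axis using Ī + A·d² with d = y − 8.5119:
  rectangular body: d = -2.5119 cm → contributes +2746.5 cm⁴
  semicircular cap: d = 6.1407 cm → contributes +2481.2 cm⁴
Total I = 5227.7 cm⁴.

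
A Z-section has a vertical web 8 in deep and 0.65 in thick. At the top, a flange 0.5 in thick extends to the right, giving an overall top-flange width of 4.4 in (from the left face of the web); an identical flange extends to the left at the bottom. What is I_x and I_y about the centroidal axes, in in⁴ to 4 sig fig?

I_x ≈ 80.55 in⁴, I_y ≈ 22.73 in⁴

Break the section into simple shapes (no overlaps), measuring from the bottom-left corner of the bounding box.
Web: 0.65 × 8, A = 5.2 in², y = 4 in, Ī = 27.7333 in⁴.
Top flange (beyond web): 3.75 × 0.5, A = 1.875 in², y = 7.75 in, Ī = 0.0390625 in⁴.
Bottom flange (beyond web): 3.75 × 0.5, A = 1.875 in², y = 0.25 in, Ī = 0.0390625 in⁴.
Centroid: ȳ = ΣA·y / ΣA = 4 in.
Transfer each piece to the centroidal x-axis using Ī + A·d² with d = y − 4:
  web: d = 0 in → contributes +27.7333 in⁴
  top flange (beyond web): d = 3.75 in → contributes +26.4063 in⁴
  bottom flange (beyond web): d = -3.75 in → contributes +26.4063 in⁴
Total I = 80.5458 in⁴.
For the y-axis: x̄ = 4.075 in.
Repeating about the centroidal y-axis gives I_y = 22.7276 in⁴.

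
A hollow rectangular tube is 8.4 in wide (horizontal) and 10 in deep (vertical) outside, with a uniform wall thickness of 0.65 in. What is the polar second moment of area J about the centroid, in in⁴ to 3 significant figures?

Decompose the section into non-overlapping parts with the origin at the bottom-left of its bounding rectangle.
Outer rectangle: 8.4 × 10, A = 84 in², y = 5 in, Ī = 700 in⁴.
Inner void (subtracted): 7.1 × 8.7, A = 61.77 in², y = 5 in, Ī = 389.61 in⁴.
By symmetry the centroid is at mid-height, ȳ = 5 in.
All pieces are centred on the centroidal x-axis, so I = ΣĪ (holes subtracted) = 310.39 in⁴.
Repeating about the centroidal y-axis gives I_y = 234.43 in⁴.
Polar second moment: J = I_x + I_y = 544.82 in⁴.

J ≈ 545 in⁴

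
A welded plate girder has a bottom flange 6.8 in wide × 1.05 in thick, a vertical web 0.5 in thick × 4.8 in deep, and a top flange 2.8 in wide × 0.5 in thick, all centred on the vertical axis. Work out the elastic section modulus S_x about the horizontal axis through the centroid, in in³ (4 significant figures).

S_x ≈ 11.02 in³

Break the section into simple shapes (no overlaps), measuring from the bottom-left corner of the bounding box.
Bottom plate: 6.8 × 1.05, A = 7.14 in², y = 0.525 in, Ī = 0.655988 in⁴.
Web plate: 0.5 × 4.8, A = 2.4 in², y = 3.45 in, Ī = 4.608 in⁴.
Top plate: 2.8 × 0.5, A = 1.4 in², y = 6.1 in, Ī = 0.0291667 in⁴.
Centroid: ȳ = ΣA·y / ΣA = 1.88012 in.
Transfer each piece to the horizontal axis through the centroid using Ī + A·d² with d = y − 1.88012:
  bottom plate: d = -1.35512 in → contributes +13.7675 in⁴
  web plate: d = 1.56988 in → contributes +10.5229 in⁴
  top plate: d = 4.21988 in → contributes +24.9595 in⁴
Total I = 49.2499 in⁴.
Extreme fibre distance c = 4.46988 in; S = I/c = 11.0182 in³.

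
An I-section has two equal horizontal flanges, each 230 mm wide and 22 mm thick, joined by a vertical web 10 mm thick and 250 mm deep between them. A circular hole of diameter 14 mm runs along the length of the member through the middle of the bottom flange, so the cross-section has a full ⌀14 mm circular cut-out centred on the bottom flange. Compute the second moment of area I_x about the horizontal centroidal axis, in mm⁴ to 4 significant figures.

Decompose the section into non-overlapping parts with the origin at the bottom-left of its bounding rectangle.
Bottom flange: 230 × 22, A = 5 060 mm², y = 11 mm, Ī = 204 087 mm⁴.
Web: 10 × 250, A = 2 500 mm², y = 147 mm, Ī = 13 020 833 mm⁴.
Top flange: 230 × 22, A = 5 060 mm², y = 283 mm, Ī = 204 087 mm⁴.
Hole (subtracted): ⌀14, A = 153.938 mm², y = 11 mm, Ī = 1885.74 mm⁴.
Centroid: ȳ = ΣA·y / ΣA = 148.679 mm.
Transfer each piece to the horizontal centroidal axis using Ī + A·d² with d = y − 148.679:
  bottom flange: d = -137.679 mm → contributes +96 119 517 mm⁴
  web: d = -1.67941 mm → contributes +13 027 884 mm⁴
  top flange: d = 134.321 mm → contributes +91 496 718 mm⁴
  hole: d = -137.679 mm → contributes −2 919 877 mm⁴
Total I = 197 724 244 mm⁴.

I_x ≈ 1.977 × 10⁸ mm⁴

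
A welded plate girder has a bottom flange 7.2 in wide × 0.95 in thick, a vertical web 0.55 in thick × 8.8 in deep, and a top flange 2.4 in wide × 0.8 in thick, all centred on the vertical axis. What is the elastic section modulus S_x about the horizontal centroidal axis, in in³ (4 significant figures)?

S_x ≈ 28.08 in³

Treat the section as a set of non-overlapping primitives; coordinates are from the bounding-box lower-left.
Bottom plate: 7.2 × 0.95, A = 6.84 in², y = 0.475 in, Ī = 0.514425 in⁴.
Web plate: 0.55 × 8.8, A = 4.84 in², y = 5.35 in, Ī = 31.2341 in⁴.
Top plate: 2.4 × 0.8, A = 1.92 in², y = 10.15 in, Ī = 0.1024 in⁴.
Centroid: ȳ = ΣA·y / ΣA = 3.57581 in.
Transfer each piece to the horizontal centroidal axis using Ī + A·d² with d = y − 3.57581:
  bottom plate: d = -3.10081 in → contributes +66.2811 in⁴
  web plate: d = 1.77419 in → contributes +46.4693 in⁴
  top plate: d = 6.57419 in → contributes +83.0848 in⁴
Total I = 195.835 in⁴.
Extreme fibre distance c = 6.97419 in; S = I/c = 28.08 in³.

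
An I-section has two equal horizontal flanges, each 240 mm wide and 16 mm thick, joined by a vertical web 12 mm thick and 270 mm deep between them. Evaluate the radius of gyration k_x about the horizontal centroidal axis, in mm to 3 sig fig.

Split into non-overlapping primitives; take the origin at the lower-left of the bounding box.
Bottom flange: 240 × 16, A = 3 840 mm², y = 8 mm, Ī = 81 920 mm⁴.
Web: 12 × 270, A = 3 240 mm², y = 151 mm, Ī = 19 683 000 mm⁴.
Top flange: 240 × 16, A = 3 840 mm², y = 294 mm, Ī = 81 920 mm⁴.
By symmetry the centroid is at mid-height, ȳ = 151 mm.
Transfer each piece to the horizontal centroidal axis using Ī + A·d² with d = y − 151:
  bottom flange: d = -143 mm → contributes +78 606 080 mm⁴
  web: d = 0 mm → contributes +19 683 000 mm⁴
  top flange: d = 143 mm → contributes +78 606 080 mm⁴
Total I = 176 895 160 mm⁴.
Radius of gyration: k = √(I/A) = √(176 895 160 / 10 920) = 127.28 mm.

k_x ≈ 127 mm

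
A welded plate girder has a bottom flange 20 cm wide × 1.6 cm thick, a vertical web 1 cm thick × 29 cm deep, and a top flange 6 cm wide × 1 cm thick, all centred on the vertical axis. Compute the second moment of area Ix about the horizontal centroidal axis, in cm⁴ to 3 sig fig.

Split into non-overlapping primitives; take the origin at the lower-left of the bounding box.
Bottom plate: 20 × 1.6, A = 32 cm², y = 0.8 cm, Ī = 6.8267 cm⁴.
Web plate: 1 × 29, A = 29 cm², y = 16.1 cm, Ī = 2032.4 cm⁴.
Top plate: 6 × 1, A = 6 cm², y = 31.1 cm, Ī = 0.5 cm⁴.
Centroid: ȳ = ΣA·y / ΣA = 10.136 cm.
Transfer each piece to the horizontal centroidal axis using Ī + A·d² with d = y − 10.136:
  bottom plate: d = -9.3358 cm → contributes +2795.9 cm⁴
  web plate: d = 5.9642 cm → contributes +3 064 cm⁴
  top plate: d = 20.964 cm → contributes +2637.5 cm⁴
Total I = 8497.3 cm⁴.

Ix ≈ 8500 cm⁴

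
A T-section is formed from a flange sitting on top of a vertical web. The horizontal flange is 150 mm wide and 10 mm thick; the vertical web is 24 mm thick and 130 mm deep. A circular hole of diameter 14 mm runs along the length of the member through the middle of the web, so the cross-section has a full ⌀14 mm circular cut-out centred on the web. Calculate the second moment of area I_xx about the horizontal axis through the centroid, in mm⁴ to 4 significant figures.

I_xx ≈ 9.286 × 10⁶ mm⁴

Decompose the section into non-overlapping parts with the origin at the bottom-left of its bounding rectangle.
Flange: 150 × 10, A = 1 500 mm², y = 135 mm, Ī = 12 500 mm⁴.
Web: 24 × 130, A = 3 120 mm², y = 65 mm, Ī = 4 394 000 mm⁴.
Hole (subtracted): ⌀14, A = 153.938 mm², y = 65 mm, Ī = 1885.74 mm⁴.
Centroid: ȳ = ΣA·y / ΣA = 88.5106 mm.
Transfer each piece to the horizontal axis through the centroid using Ī + A·d² with d = y − 88.5106:
  flange: d = 46.4894 mm → contributes +3 254 390 mm⁴
  web: d = -23.5106 mm → contributes +6 118 581 mm⁴
  hole: d = -23.5106 mm → contributes −86975.1 mm⁴
Total I = 9 285 996 mm⁴.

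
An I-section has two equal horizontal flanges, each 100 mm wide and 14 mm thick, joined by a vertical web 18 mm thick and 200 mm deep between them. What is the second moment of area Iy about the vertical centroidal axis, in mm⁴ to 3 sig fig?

Iy ≈ 2.43 × 10⁶ mm⁴

Break the section into simple shapes (no overlaps), measuring from the bottom-left corner of the bounding box.
Bottom flange: 100 × 14, A = 1 400 mm², x = 50 mm, Ī = 1 166 667 mm⁴.
Web: 18 × 200, A = 3 600 mm², x = 50 mm, Ī = 97 200 mm⁴.
Top flange: 100 × 14, A = 1 400 mm², x = 50 mm, Ī = 1 166 667 mm⁴.
By symmetry the centroid is at mid-width, x̄ = 50 mm.
All pieces are centred on the vertical centroidal axis, so I = ΣĪ = 2 430 533 mm⁴.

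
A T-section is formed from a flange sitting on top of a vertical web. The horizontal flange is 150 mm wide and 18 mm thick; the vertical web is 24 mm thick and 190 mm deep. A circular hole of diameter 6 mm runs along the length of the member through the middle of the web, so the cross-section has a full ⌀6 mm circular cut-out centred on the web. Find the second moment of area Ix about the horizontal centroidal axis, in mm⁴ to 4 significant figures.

Break the section into simple shapes (no overlaps), measuring from the bottom-left corner of the bounding box.
Flange: 150 × 18, A = 2 700 mm², y = 199 mm, Ī = 72 900 mm⁴.
Web: 24 × 190, A = 4 560 mm², y = 95 mm, Ī = 13 718 000 mm⁴.
Hole (subtracted): ⌀6, A = 28.2743 mm², y = 95 mm, Ī = 63.6173 mm⁴.
Centroid: ȳ = ΣA·y / ΣA = 133.829 mm.
Transfer each piece to the horizontal centroidal axis using Ī + A·d² with d = y − 133.829:
  flange: d = 65.1711 mm → contributes +11 540 533 mm⁴
  web: d = -38.8289 mm → contributes +20 593 039 mm⁴
  hole: d = -38.8289 mm → contributes −42692.4 mm⁴
Total I = 32 090 879 mm⁴.

Ix ≈ 3.209 × 10⁷ mm⁴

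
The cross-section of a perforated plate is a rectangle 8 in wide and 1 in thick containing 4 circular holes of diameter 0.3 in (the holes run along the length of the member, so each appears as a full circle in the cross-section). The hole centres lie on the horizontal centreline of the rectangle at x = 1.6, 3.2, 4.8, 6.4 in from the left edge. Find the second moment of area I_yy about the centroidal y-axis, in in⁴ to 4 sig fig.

Break the section into simple shapes (no overlaps), measuring from the bottom-left corner of the bounding box.
Plate: 8 × 1, A = 8 in², x = 4 in, Ī = 42.6667 in⁴.
Hole 1 (subtracted): ⌀0.3, A = 0.0706858 in², x = 1.6 in, Ī = 0.000397608 in⁴.
Hole 2 (subtracted): ⌀0.3, A = 0.0706858 in², x = 3.2 in, Ī = 0.000397608 in⁴.
Hole 3 (subtracted): ⌀0.3, A = 0.0706858 in², x = 4.8 in, Ī = 0.000397608 in⁴.
Hole 4 (subtracted): ⌀0.3, A = 0.0706858 in², x = 6.4 in, Ī = 0.000397608 in⁴.
By symmetry the centroid is at mid-width, x̄ = 4 in.
Transfer each piece to the centroidal y-axis using Ī + A·d² with d = x − 4:
  plate: d = 0 in → contributes +42.6667 in⁴
  hole 1: d = -2.4 in → contributes −0.407548 in⁴
  hole 2: d = -0.8 in → contributes −0.0456365 in⁴
  hole 3: d = 0.8 in → contributes −0.0456365 in⁴
  hole 4: d = 2.4 in → contributes −0.407548 in⁴
Total I = 41.7603 in⁴.

I_yy ≈ 41.76 in⁴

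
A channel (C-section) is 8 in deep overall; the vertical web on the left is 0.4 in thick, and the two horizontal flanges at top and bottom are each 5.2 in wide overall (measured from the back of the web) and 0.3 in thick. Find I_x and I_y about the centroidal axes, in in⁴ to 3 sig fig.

Treat the section as a set of non-overlapping primitives; coordinates are from the bounding-box lower-left.
Web: 0.4 × 8, A = 3.2 in², y = 4 in, Ī = 17.067 in⁴.
Top flange (beyond web): 4.8 × 0.3, A = 1.44 in², y = 7.85 in, Ī = 0.0108 in⁴.
Bottom flange (beyond web): 4.8 × 0.3, A = 1.44 in², y = 0.15 in, Ī = 0.0108 in⁴.
By symmetry the centroid is at mid-height, ȳ = 4 in.
Transfer each piece to the centroidal x-axis using Ī + A·d² with d = y − 4:
  web: d = 0 in → contributes +17.067 in⁴
  top flange (beyond web): d = 3.85 in → contributes +21.355 in⁴
  bottom flange (beyond web): d = -3.85 in → contributes +21.355 in⁴
Total I = 59.777 in⁴.
For the y-axis: x̄ = 1.4316 in.
Repeating about the centroidal y-axis gives I_y = 15.819 in⁴.

I_x ≈ 59.8 in⁴, I_y ≈ 15.8 in⁴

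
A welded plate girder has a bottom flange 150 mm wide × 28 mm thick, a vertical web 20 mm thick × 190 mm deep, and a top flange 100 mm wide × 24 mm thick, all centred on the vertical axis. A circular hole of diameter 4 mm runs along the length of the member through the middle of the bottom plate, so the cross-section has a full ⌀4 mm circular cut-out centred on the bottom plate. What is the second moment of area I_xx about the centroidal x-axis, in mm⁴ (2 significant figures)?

Break the section into simple shapes (no overlaps), measuring from the bottom-left corner of the bounding box.
Bottom plate: 150 × 28, A = 4 200 mm², y = 14 mm, Ī = 274 400 mm⁴.
Web plate: 20 × 190, A = 3 800 mm², y = 123 mm, Ī = 11 431 667 mm⁴.
Top plate: 100 × 24, A = 2 400 mm², y = 230 mm, Ī = 115 200 mm⁴.
Hole (subtracted): ⌀4, A = 12.57 mm², y = 14 mm, Ī = 12.57 mm⁴.
Centroid: ȳ = ΣA·y / ΣA = 103.8 mm.
Transfer each piece to the centroidal x-axis using Ī + A·d² with d = y − 103.8:
  bottom plate: d = -89.78 mm → contributes +34 129 460 mm⁴
  web plate: d = 19.22 mm → contributes +12 835 191 mm⁴
  top plate: d = 126.2 mm → contributes +38 349 827 mm⁴
  hole: d = -89.78 mm → contributes −101 307 mm⁴
Total I = 85 213 171 mm⁴.

I_xx ≈ 8.5 × 10⁷ mm⁴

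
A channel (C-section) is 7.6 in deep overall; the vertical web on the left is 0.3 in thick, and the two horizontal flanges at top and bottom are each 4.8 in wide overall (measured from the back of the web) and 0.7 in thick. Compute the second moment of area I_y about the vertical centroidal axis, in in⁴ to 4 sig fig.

Break the section into simple shapes (no overlaps), measuring from the bottom-left corner of the bounding box.
Web: 0.3 × 7.6, A = 2.28 in², x = 0.15 in, Ī = 0.0171 in⁴.
Top flange (beyond web): 4.5 × 0.7, A = 3.15 in², x = 2.55 in, Ī = 5.31563 in⁴.
Bottom flange (beyond web): 4.5 × 0.7, A = 3.15 in², x = 2.55 in, Ī = 5.31563 in⁴.
Centroid: x̄ = ΣA·x / ΣA = 1.91224 in.
Transfer each piece to the vertical centroidal axis using Ī + A·d² with d = x − 1.91224:
  web: d = -1.76224 in → contributes +7.0976 in⁴
  top flange (beyond web): d = 0.637762 in → contributes +6.59686 in⁴
  bottom flange (beyond web): d = 0.637762 in → contributes +6.59686 in⁴
Total I = 20.2913 in⁴.

I_y ≈ 20.29 in⁴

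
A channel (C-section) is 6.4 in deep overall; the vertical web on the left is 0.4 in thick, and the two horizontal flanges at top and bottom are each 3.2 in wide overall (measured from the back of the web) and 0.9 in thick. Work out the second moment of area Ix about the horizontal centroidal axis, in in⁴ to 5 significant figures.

Ix ≈ 47.193 in⁴

Decompose the section into non-overlapping parts with the origin at the bottom-left of its bounding rectangle.
Web: 0.4 × 6.4, A = 2.56 in², y = 3.2 in, Ī = 8.738133 in⁴.
Top flange (beyond web): 2.8 × 0.9, A = 2.52 in², y = 5.95 in, Ī = 0.1701 in⁴.
Bottom flange (beyond web): 2.8 × 0.9, A = 2.52 in², y = 0.45 in, Ī = 0.1701 in⁴.
By symmetry the centroid is at mid-height, ȳ = 3.2 in.
Transfer each piece to the horizontal centroidal axis using Ī + A·d² with d = y − 3.2:
  web: d = 0 in → contributes +8.738133 in⁴
  top flange (beyond web): d = 2.75 in → contributes +19.2276 in⁴
  bottom flange (beyond web): d = -2.75 in → contributes +19.2276 in⁴
Total I = 47.19333 in⁴.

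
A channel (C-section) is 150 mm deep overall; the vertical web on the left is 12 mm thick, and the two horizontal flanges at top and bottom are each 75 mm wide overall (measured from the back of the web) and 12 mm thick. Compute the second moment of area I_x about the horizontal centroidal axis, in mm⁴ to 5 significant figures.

Split into non-overlapping primitives; take the origin at the lower-left of the bounding box.
Web: 12 × 150, A = 1 800 mm², y = 75 mm, Ī = 3 375 000 mm⁴.
Top flange (beyond web): 63 × 12, A = 756 mm², y = 144 mm, Ī = 9 072 mm⁴.
Bottom flange (beyond web): 63 × 12, A = 756 mm², y = 6 mm, Ī = 9 072 mm⁴.
By symmetry the centroid is at mid-height, ȳ = 75 mm.
Transfer each piece to the horizontal centroidal axis using Ī + A·d² with d = y − 75:
  web: d = 0 mm → contributes +3 375 000 mm⁴
  top flange (beyond web): d = 69 mm → contributes +3 608 388 mm⁴
  bottom flange (beyond web): d = -69 mm → contributes +3 608 388 mm⁴
Total I = 10 591 776 mm⁴.

I_x ≈ 1.0592 × 10⁷ mm⁴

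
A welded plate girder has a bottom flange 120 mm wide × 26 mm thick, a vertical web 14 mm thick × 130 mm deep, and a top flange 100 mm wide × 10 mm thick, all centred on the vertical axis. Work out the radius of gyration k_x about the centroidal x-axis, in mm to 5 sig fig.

k_x ≈ 60.260 mm

Break the section into simple shapes (no overlaps), measuring from the bottom-left corner of the bounding box.
Bottom plate: 120 × 26, A = 3 120 mm², y = 13 mm, Ī = 175 760 mm⁴.
Web plate: 14 × 130, A = 1 820 mm², y = 91 mm, Ī = 2 563 167 mm⁴.
Top plate: 100 × 10, A = 1 000 mm², y = 161 mm, Ī = 8333.333 mm⁴.
Centroid: ȳ = ΣA·y / ΣA = 61.81481 mm.
Transfer each piece to the centroidal x-axis using Ī + A·d² with d = y − 61.81481:
  bottom plate: d = -48.81481 mm → contributes +7 610 365 mm⁴
  web plate: d = 29.18519 mm → contributes +4 113 397 mm⁴
  top plate: d = 99.18519 mm → contributes +9 846 034 mm⁴
Total I = 21 569 796 mm⁴.
Radius of gyration: k = √(I/A) = √(21 569 796 / 5 940) = 60.26009 mm.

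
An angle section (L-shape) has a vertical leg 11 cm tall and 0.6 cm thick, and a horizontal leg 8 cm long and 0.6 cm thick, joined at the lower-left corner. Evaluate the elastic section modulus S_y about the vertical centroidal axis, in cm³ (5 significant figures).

S_y ≈ 10.331 cm³

Split into non-overlapping primitives; take the origin at the lower-left of the bounding box.
Vertical leg: 0.6 × 11, A = 6.6 cm², x = 0.3 cm, Ī = 0.198 cm⁴.
Horizontal leg (remainder): 7.4 × 0.6, A = 4.44 cm², x = 4.3 cm, Ī = 20.2612 cm⁴.
Centroid: x̄ = ΣA·x / ΣA = 1.908696 cm.
Transfer each piece to the vertical centroidal axis using Ī + A·d² with d = x − 1.908696:
  vertical leg: d = -1.608696 cm → contributes +17.27815 cm⁴
  horizontal leg (remainder): d = 2.391304 cm → contributes +45.65061 cm⁴
Total I = 62.92877 cm⁴.
Extreme fibre distance c = 6.091304 cm; S = I/c = 10.33092 cm³.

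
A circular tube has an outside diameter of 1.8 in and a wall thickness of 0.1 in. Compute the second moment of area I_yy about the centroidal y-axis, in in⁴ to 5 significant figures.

I_yy ≈ 0.19360 in⁴

Treat the section as a set of non-overlapping primitives; coordinates are from the bounding-box lower-left.
Outer circle: ⌀1.8, A = 2.54469 in², x = 0.9 in, Ī = 0.5152997 in⁴.
Bore (subtracted): ⌀1.6, A = 2.010619 in², x = 0.9 in, Ī = 0.3216991 in⁴.
By symmetry the centroid is at mid-width, x̄ = 0.9 in.
All pieces are centred on the centroidal y-axis, so I = ΣĪ (holes subtracted) = 0.1936006 in⁴.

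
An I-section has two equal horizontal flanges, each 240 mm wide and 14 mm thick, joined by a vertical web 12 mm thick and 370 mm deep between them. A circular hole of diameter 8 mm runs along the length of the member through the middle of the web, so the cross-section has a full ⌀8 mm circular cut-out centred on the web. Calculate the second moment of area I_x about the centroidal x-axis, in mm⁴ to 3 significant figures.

Treat the section as a set of non-overlapping primitives; coordinates are from the bounding-box lower-left.
Bottom flange: 240 × 14, A = 3 360 mm², y = 7 mm, Ī = 54 880 mm⁴.
Web: 12 × 370, A = 4 440 mm², y = 199 mm, Ī = 50 653 000 mm⁴.
Top flange: 240 × 14, A = 3 360 mm², y = 391 mm, Ī = 54 880 mm⁴.
Hole (subtracted): ⌀8, A = 50.265 mm², y = 199 mm, Ī = 201.06 mm⁴.
By symmetry the centroid is at mid-height, ȳ = 199 mm.
Transfer each piece to the centroidal x-axis using Ī + A·d² with d = y − 199:
  bottom flange: d = -192 mm → contributes +123 917 920 mm⁴
  web: d = 0 mm → contributes +50 653 000 mm⁴
  top flange: d = 192 mm → contributes +123 917 920 mm⁴
  hole: d = 0 mm → contributes −201.06 mm⁴
Total I = 298 488 639 mm⁴.

I_x ≈ 2.98 × 10⁸ mm⁴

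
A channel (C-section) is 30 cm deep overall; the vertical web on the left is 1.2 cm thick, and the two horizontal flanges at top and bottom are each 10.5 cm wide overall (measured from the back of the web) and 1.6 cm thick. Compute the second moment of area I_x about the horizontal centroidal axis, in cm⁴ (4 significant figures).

I_x ≈ 8707 cm⁴

Split into non-overlapping primitives; take the origin at the lower-left of the bounding box.
Web: 1.2 × 30, A = 36 cm², y = 15 cm, Ī = 2 700 cm⁴.
Top flange (beyond web): 9.3 × 1.6, A = 14.88 cm², y = 29.2 cm, Ī = 3.1744 cm⁴.
Bottom flange (beyond web): 9.3 × 1.6, A = 14.88 cm², y = 0.8 cm, Ī = 3.1744 cm⁴.
By symmetry the centroid is at mid-height, ȳ = 15 cm.
Transfer each piece to the horizontal centroidal axis using Ī + A·d² with d = y − 15:
  web: d = 0 cm → contributes +2 700 cm⁴
  top flange (beyond web): d = 14.2 cm → contributes +3003.58 cm⁴
  bottom flange (beyond web): d = -14.2 cm → contributes +3003.58 cm⁴
Total I = 8707.16 cm⁴.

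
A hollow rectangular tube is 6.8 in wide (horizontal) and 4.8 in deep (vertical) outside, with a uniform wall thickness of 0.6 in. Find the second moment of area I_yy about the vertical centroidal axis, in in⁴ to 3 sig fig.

Decompose the section into non-overlapping parts with the origin at the bottom-left of its bounding rectangle.
Outer rectangle: 6.8 × 4.8, A = 32.64 in², x = 3.4 in, Ī = 125.77 in⁴.
Inner void (subtracted): 5.6 × 3.6, A = 20.16 in², x = 3.4 in, Ī = 52.685 in⁴.
By symmetry the centroid is at mid-width, x̄ = 3.4 in.
All pieces are centred on the vertical centroidal axis, so I = ΣĪ (holes subtracted) = 73.088 in⁴.

I_yy ≈ 73.1 in⁴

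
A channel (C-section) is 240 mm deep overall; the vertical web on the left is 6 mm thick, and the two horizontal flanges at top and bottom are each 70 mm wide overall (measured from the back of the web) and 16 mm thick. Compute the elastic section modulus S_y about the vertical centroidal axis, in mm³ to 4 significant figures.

Decompose the section into non-overlapping parts with the origin at the bottom-left of its bounding rectangle.
Web: 6 × 240, A = 1 440 mm², x = 3 mm, Ī = 4 320 mm⁴.
Top flange (beyond web): 64 × 16, A = 1 024 mm², x = 38 mm, Ī = 349 525 mm⁴.
Bottom flange (beyond web): 64 × 16, A = 1 024 mm², x = 38 mm, Ī = 349 525 mm⁴.
Centroid: x̄ = ΣA·x / ΣA = 23.5505 mm.
Transfer each piece to the vertical centroidal axis using Ī + A·d² with d = x − 23.5505:
  web: d = -20.5505 mm → contributes +612 463 mm⁴
  top flange (beyond web): d = 14.4495 mm → contributes +563 326 mm⁴
  bottom flange (beyond web): d = 14.4495 mm → contributes +563 326 mm⁴
Total I = 1 739 114 mm⁴.
Extreme fibre distance c = 46.4495 mm; S = I/c = 37440.9 mm³.

S_y ≈ 3.744 × 10⁴ mm³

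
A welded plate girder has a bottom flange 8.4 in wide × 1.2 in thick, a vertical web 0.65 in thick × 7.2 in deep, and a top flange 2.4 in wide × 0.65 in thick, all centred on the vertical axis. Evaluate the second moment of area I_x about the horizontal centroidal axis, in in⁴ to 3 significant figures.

Decompose the section into non-overlapping parts with the origin at the bottom-left of its bounding rectangle.
Bottom plate: 8.4 × 1.2, A = 10.08 in², y = 0.6 in, Ī = 1.2096 in⁴.
Web plate: 0.65 × 7.2, A = 4.68 in², y = 4.8 in, Ī = 20.218 in⁴.
Top plate: 2.4 × 0.65, A = 1.56 in², y = 8.725 in, Ī = 0.054925 in⁴.
Centroid: ȳ = ΣA·y / ΣA = 2.5811 in.
Transfer each piece to the horizontal centroidal axis using Ī + A·d² with d = y − 2.5811:
  bottom plate: d = -1.9811 in → contributes +40.77 in⁴
  web plate: d = 2.2189 in → contributes +43.26 in⁴
  top plate: d = 6.1439 in → contributes +58.942 in⁴
Total I = 142.97 in⁴.

I_x ≈ 143 in⁴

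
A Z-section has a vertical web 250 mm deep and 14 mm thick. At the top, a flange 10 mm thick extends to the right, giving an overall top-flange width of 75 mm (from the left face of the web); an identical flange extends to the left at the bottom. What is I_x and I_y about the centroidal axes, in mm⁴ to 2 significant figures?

I_x ≈ 3.6 × 10⁷ mm⁴, I_y ≈ 2.2 × 10⁶ mm⁴

Treat the section as a set of non-overlapping primitives; coordinates are from the bounding-box lower-left.
Web: 14 × 250, A = 3 500 mm², y = 125 mm, Ī = 18 229 167 mm⁴.
Top flange (beyond web): 61 × 10, A = 610 mm², y = 245 mm, Ī = 5 083 mm⁴.
Bottom flange (beyond web): 61 × 10, A = 610 mm², y = 5 mm, Ī = 5 083 mm⁴.
Centroid: ȳ = ΣA·y / ΣA = 125 mm.
Transfer each piece to the centroidal x-axis using Ī + A·d² with d = y − 125:
  web: d = 0 mm → contributes +18 229 167 mm⁴
  top flange (beyond web): d = 120 mm → contributes +8 789 083 mm⁴
  bottom flange (beyond web): d = -120 mm → contributes +8 789 083 mm⁴
Total I = 35 807 333 mm⁴.
For the y-axis: x̄ = 68 mm.
Repeating about the centroidal y-axis gives I_y = 2 151 093 mm⁴.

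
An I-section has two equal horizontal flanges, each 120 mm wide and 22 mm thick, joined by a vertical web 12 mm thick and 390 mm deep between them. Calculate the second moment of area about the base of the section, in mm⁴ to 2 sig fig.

I_base ≈ 7.5 × 10⁸ mm⁴

Treat the section as a set of non-overlapping primitives; coordinates are from the bounding-box lower-left.
Bottom flange: 120 × 22, A = 2 640 mm², y = 11 mm, Ī = 106 480 mm⁴.
Web: 12 × 390, A = 4 680 mm², y = 217 mm, Ī = 59 319 000 mm⁴.
Top flange: 120 × 22, A = 2 640 mm², y = 423 mm, Ī = 106 480 mm⁴.
Transfer each piece to a horizontal axis along the bottom face using Ī + A·d² with d = y − 0:
  bottom flange: d = 11 mm → contributes +425 920 mm⁴
  web: d = 217 mm → contributes +279 695 520 mm⁴
  top flange: d = 423 mm → contributes +472 479 040 mm⁴
Total I = 752 600 480 mm⁴.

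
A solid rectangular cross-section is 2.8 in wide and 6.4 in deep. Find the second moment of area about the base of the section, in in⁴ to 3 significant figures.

I_base ≈ 245 in⁴

The section: 2.8 × 6.4, A = 17.92 in², y = 3.2 in, Ī = 61.167 in⁴.
Transfer it to the bottom edge using Ī + A·d² with d = y − 0:
  the section: d = 3.2 in → contributes +244.67 in⁴
Total I = 244.67 in⁴.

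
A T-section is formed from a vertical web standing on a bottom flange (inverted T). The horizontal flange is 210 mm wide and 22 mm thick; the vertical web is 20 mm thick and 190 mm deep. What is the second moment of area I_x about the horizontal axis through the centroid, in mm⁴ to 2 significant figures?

Split into non-overlapping primitives; take the origin at the lower-left of the bounding box.
Flange: 210 × 22, A = 4 620 mm², y = 11 mm, Ī = 186 340 mm⁴.
Web: 20 × 190, A = 3 800 mm², y = 117 mm, Ī = 11 431 667 mm⁴.
Centroid: ȳ = ΣA·y / ΣA = 58.84 mm.
Transfer each piece to the horizontal axis through the centroid using Ī + A·d² with d = y − 58.84:
  flange: d = -47.84 mm → contributes +10 759 303 mm⁴
  web: d = 58.16 mm → contributes +24 286 164 mm⁴
Total I = 35 045 467 mm⁴.

I_x ≈ 3.5 × 10⁷ mm⁴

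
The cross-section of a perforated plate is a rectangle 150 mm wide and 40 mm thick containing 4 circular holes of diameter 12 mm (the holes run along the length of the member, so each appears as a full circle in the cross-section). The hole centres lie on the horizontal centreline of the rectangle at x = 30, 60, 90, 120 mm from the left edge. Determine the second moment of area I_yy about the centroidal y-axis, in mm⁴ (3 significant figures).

I_yy ≈ 1.07 × 10⁷ mm⁴

Split into non-overlapping primitives; take the origin at the lower-left of the bounding box.
Plate: 150 × 40, A = 6 000 mm², x = 75 mm, Ī = 11 250 000 mm⁴.
Hole 1 (subtracted): ⌀12, A = 113.1 mm², x = 30 mm, Ī = 1017.9 mm⁴.
Hole 2 (subtracted): ⌀12, A = 113.1 mm², x = 60 mm, Ī = 1017.9 mm⁴.
Hole 3 (subtracted): ⌀12, A = 113.1 mm², x = 90 mm, Ī = 1017.9 mm⁴.
Hole 4 (subtracted): ⌀12, A = 113.1 mm², x = 120 mm, Ī = 1017.9 mm⁴.
By symmetry the centroid is at mid-width, x̄ = 75 mm.
Transfer each piece to the centroidal y-axis using Ī + A·d² with d = x − 75:
  plate: d = 0 mm → contributes +11 250 000 mm⁴
  hole 1: d = -45 mm → contributes −230 040 mm⁴
  hole 2: d = -15 mm → contributes −26 465 mm⁴
  hole 3: d = 15 mm → contributes −26 465 mm⁴
  hole 4: d = 45 mm → contributes −230 040 mm⁴
Total I = 10 736 990 mm⁴.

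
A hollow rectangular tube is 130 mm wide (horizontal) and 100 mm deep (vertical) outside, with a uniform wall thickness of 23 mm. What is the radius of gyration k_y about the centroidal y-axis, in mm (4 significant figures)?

k_y ≈ 42.99 mm

Break the section into simple shapes (no overlaps), measuring from the bottom-left corner of the bounding box.
Outer rectangle: 130 × 100, A = 13 000 mm², x = 65 mm, Ī = 18 308 333 mm⁴.
Inner void (subtracted): 84 × 54, A = 4 536 mm², x = 65 mm, Ī = 2 667 168 mm⁴.
By symmetry the centroid is at mid-width, x̄ = 65 mm.
All pieces are centred on the centroidal y-axis, so I = ΣĪ (holes subtracted) = 15 641 165 mm⁴.
Radius of gyration: k = √(I/A) = √(15 641 165 / 8 464) = 42.9879 mm.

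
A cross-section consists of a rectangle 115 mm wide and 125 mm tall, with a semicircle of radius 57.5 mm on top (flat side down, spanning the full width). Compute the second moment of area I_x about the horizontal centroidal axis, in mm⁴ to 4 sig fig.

I_x ≈ 4.873 × 10⁷ mm⁴

Break the section into simple shapes (no overlaps), measuring from the bottom-left corner of the bounding box.
Rectangular body: 115 × 125, A = 14 375 mm², y = 62.5 mm, Ī = 18 717 448 mm⁴.
Semicircular cap: semicircle r = 57.5, A = 5193.45 mm², y = 149.404 mm, Ī = 1 199 785 mm⁴.
Centroid: ȳ = ΣA·y / ΣA = 85.5642 mm.
Transfer each piece to the horizontal centroidal axis using Ī + A·d² with d = y − 85.5642:
  rectangular body: d = -23.0642 mm → contributes +26 364 313 mm⁴
  semicircular cap: d = 63.8396 mm → contributes +22 365 636 mm⁴
Total I = 48 729 950 mm⁴.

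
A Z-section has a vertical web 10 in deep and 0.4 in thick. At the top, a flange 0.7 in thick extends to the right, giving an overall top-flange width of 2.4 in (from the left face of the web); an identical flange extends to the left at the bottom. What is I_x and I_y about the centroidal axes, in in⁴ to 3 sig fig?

Break the section into simple shapes (no overlaps), measuring from the bottom-left corner of the bounding box.
Web: 0.4 × 10, A = 4 in², y = 5 in, Ī = 33.333 in⁴.
Top flange (beyond web): 2 × 0.7, A = 1.4 in², y = 9.65 in, Ī = 0.057167 in⁴.
Bottom flange (beyond web): 2 × 0.7, A = 1.4 in², y = 0.35 in, Ī = 0.057167 in⁴.
Centroid: ȳ = ΣA·y / ΣA = 5 in.
Transfer each piece to the centroidal x-axis using Ī + A·d² with d = y − 5:
  web: d = 0 in → contributes +33.333 in⁴
  top flange (beyond web): d = 4.65 in → contributes +30.329 in⁴
  bottom flange (beyond web): d = -4.65 in → contributes +30.329 in⁴
Total I = 93.991 in⁴.
For the y-axis: x̄ = 2.2 in.
Repeating about the centroidal y-axis gives I_y = 5.0187 in⁴.

I_x ≈ 94.0 in⁴, I_y ≈ 5.02 in⁴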